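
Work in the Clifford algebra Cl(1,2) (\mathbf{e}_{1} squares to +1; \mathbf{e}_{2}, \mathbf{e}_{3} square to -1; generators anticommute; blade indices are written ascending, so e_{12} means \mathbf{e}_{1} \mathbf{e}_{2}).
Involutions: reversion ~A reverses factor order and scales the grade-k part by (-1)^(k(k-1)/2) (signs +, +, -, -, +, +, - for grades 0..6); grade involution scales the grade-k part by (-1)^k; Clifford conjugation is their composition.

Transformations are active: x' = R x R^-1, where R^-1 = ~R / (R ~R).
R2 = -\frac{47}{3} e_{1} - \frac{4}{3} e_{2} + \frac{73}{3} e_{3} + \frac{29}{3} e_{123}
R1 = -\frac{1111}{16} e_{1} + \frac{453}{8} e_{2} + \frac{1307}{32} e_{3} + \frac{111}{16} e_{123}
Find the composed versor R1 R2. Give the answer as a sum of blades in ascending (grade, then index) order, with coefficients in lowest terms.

Distribute over the terms of R1 (each basis-blade product reordered to ascending indices, repeated generators contracted through their squares):
(-\frac{1111}{16} e_{1}) R2 = \frac{52217}{48} + \frac{1111}{12} e_{12} - \frac{81103}{48} e_{13} - \frac{32219}{48} e_{23}
(\frac{453}{8} e_{2}) R2 = \frac{151}{2} + \frac{7097}{8} e_{12} + \frac{4379}{8} e_{13} + \frac{11023}{8} e_{23}
(\frac{1307}{32} e_{3}) R2 = -\frac{95411}{96} - \frac{37903}{96} e_{12} + \frac{61429}{96} e_{13} + \frac{1307}{24} e_{23}
(\frac{111}{16} e_{123}) R2 = -\frac{1073}{16} - \frac{2701}{16} e_{12} - \frac{37}{4} e_{13} - \frac{1739}{16} e_{23}
Summing the partial products and collecting blades:
Answer: \frac{9833}{96} + \frac{39943}{96} e_{12} - \frac{49117}{96} e_{13} + \frac{7829}{12} e_{23}


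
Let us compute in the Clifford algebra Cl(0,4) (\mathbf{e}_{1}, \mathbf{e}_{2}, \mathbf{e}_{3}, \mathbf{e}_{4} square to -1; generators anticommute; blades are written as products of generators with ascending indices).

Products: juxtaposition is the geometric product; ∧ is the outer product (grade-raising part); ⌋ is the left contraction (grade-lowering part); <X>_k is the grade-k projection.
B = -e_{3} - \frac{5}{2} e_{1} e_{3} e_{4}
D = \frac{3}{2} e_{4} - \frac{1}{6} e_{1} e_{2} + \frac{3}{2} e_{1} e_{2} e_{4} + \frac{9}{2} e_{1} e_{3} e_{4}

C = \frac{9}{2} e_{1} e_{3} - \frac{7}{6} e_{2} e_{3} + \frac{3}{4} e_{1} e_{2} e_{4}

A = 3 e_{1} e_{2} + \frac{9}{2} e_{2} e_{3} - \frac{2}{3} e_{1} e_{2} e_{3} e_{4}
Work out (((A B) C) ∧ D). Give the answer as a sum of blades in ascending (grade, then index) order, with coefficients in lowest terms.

step 1: \frac{17}{6} e_{2} - 3 e_{1} e_{2} e_{3} + \frac{143}{12} e_{1} e_{2} e_{4} - \frac{15}{2} e_{2} e_{3} e_{4}
step 2: \frac{143}{16} - \frac{7}{2} e_{1} - \frac{27}{2} e_{2} + \frac{119}{36} e_{3} - \frac{35}{4} e_{4} + \frac{45}{8} e_{1} e_{3} + \frac{17}{8} e_{1} e_{4} + \frac{9}{4} e_{3} e_{4} - \frac{51}{4} e_{1} e_{2} e_{3} + \frac{135}{4} e_{1} e_{2} e_{4} + \frac{1001}{72} e_{1} e_{3} e_{4} + \frac{429}{8} e_{2} e_{3} e_{4}
step 3: \frac{429}{32} e_{4} - \frac{143}{96} e_{1} e_{2} - \frac{21}{4} e_{1} e_{4} - \frac{81}{4} e_{2} e_{4} + \frac{119}{24} e_{3} e_{4} - \frac{119}{216} e_{1} e_{2} e_{3} + \frac{1427}{96} e_{1} e_{2} e_{4} + \frac{1557}{32} e_{1} e_{3} e_{4} + \frac{1109}{24} e_{1} e_{2} e_{3} e_{4}
Answer: \frac{429}{32} e_{4} - \frac{143}{96} e_{1} e_{2} - \frac{21}{4} e_{1} e_{4} - \frac{81}{4} e_{2} e_{4} + \frac{119}{24} e_{3} e_{4} - \frac{119}{216} e_{1} e_{2} e_{3} + \frac{1427}{96} e_{1} e_{2} e_{4} + \frac{1557}{32} e_{1} e_{3} e_{4} + \frac{1109}{24} e_{1} e_{2} e_{3} e_{4}


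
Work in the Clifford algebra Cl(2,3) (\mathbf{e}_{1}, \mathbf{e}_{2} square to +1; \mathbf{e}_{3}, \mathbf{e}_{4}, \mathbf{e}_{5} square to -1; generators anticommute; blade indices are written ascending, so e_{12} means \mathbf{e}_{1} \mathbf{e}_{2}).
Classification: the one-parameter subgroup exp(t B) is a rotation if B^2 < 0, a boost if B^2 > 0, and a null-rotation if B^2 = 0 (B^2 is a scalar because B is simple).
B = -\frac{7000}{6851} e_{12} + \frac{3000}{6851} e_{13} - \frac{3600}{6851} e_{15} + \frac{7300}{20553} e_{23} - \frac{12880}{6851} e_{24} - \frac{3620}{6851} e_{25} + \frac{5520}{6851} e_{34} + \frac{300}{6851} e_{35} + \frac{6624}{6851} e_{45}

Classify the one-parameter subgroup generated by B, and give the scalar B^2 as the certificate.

B^2 term by term: the squares give (-\frac{7000}{6851})^2*(e_{12})^2 + (\frac{3000}{6851})^2*(e_{13})^2 + (-\frac{3600}{6851})^2*(e_{15})^2 + (\frac{7300}{20553})^2*(e_{23})^2 + (-\frac{12880}{6851})^2*(e_{24})^2 + (-\frac{3620}{6851})^2*(e_{25})^2 + (\frac{5520}{6851})^2*(e_{34})^2 + (\frac{300}{6851})^2*(e_{35})^2 + (\frac{6624}{6851})^2*(e_{45})^2 = \frac{49000000}{46936201}*(-1) + \frac{9000000}{46936201}*(+1) + \frac{12960000}{46936201}*(+1) + \frac{53290000}{422425809}*(+1) + \frac{165894400}{46936201}*(+1) + \frac{13104400}{46936201}*(+1) + \frac{30470400}{46936201}*(-1) + \frac{90000}{46936201}*(-1) + \frac{43877376}{46936201}*(-1) = \frac{16}{9} (each basis 2-blade squares to minus the product of its generators' squares); cross terms between blades sharing an index anticommute and cancel; the commuting (index-disjoint) pairs give grade-4 terms 2*c*c'*(blade product), which cancel blade by blade — e_{1234}: -\frac{77280000}{46936201} + \frac{77280000}{46936201} = 0; e_{1235}: -\frac{4200000}{46936201} + \frac{21720000}{46936201} - \frac{17520000}{46936201} = 0; e_{1245}: -\frac{92736000}{46936201} + \frac{92736000}{46936201} = 0; e_{1345}: \frac{39744000}{46936201} - \frac{39744000}{46936201} = 0; e_{2345}: \frac{32236800}{46936201} + \frac{7728000}{46936201} - \frac{39964800}{46936201} = 0 — confirming B is simple. So B^2 = \frac{16}{9}.
Answer: boost, certificate B^2 = \frac{16}{9}. B^2 = \frac{16}{9} is basis-independent, so its sign is the whole story.


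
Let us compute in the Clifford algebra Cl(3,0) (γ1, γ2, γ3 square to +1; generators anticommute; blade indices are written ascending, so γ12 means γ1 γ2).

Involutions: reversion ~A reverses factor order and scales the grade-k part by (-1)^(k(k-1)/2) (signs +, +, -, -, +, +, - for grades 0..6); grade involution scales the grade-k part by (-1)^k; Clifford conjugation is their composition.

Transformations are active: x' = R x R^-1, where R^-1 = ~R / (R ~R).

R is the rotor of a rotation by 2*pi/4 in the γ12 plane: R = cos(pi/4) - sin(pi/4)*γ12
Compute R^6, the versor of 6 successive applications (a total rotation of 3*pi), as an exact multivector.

The rotor phase is half the rotation angle and phases add under composition, so 6 steps in the γ12 plane accumulate phase 6*(pi/4) = 3*pi/2: R^6 = cos(3*pi/2) - sin(3*pi/2)*γ12.
cos(3*pi/2) = 0 and sin(3*pi/2) = -1, so R^6 = γ12. The net rotation is 1*pi (after discarding 1 full turn, each of which contributes a factor -1 to the rotor); the rotor keeps the half-angle phase exactly.
Answer: γ12


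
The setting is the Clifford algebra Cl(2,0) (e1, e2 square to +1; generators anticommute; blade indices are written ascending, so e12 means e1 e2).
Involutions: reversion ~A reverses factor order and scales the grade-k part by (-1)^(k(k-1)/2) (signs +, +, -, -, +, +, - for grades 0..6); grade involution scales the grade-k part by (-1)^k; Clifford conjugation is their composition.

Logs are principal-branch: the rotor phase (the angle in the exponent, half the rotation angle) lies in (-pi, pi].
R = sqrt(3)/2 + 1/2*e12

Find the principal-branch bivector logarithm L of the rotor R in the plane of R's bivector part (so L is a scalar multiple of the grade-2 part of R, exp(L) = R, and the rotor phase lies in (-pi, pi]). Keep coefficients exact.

The scalar part of R is sqrt(3)/2, which pins the rotor phase on the principal branch; dividing the bivector part by the sine of that phase recovers the unit plane, and L is the phase times that plane.
Concretely: cos(phase) = sqrt(3)/2 gives phase = ±pi/6, and since phase/sin(phase) is even the sign is immaterial: L = (phase/sin(phase)) * <R>_2 = (pi/3) * <R>_2.
Answer: pi/6*e12


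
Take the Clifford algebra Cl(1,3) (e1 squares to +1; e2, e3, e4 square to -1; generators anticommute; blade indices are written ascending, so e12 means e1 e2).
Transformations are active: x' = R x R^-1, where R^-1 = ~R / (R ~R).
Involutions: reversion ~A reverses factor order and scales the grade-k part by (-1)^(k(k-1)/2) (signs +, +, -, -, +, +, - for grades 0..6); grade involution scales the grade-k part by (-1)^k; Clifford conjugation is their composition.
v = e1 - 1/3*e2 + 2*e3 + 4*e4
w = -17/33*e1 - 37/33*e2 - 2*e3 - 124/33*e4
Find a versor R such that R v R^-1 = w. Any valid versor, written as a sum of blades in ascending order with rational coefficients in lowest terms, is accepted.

Take R = v + w = 16/33*e1 - 16/11*e2 + 8/33*e4. Because q(v) = q(w) = -172/9, conjugation by R sends v exactly to w.
Answer: 16/33*e1 - 16/11*e2 + 8/33*e4


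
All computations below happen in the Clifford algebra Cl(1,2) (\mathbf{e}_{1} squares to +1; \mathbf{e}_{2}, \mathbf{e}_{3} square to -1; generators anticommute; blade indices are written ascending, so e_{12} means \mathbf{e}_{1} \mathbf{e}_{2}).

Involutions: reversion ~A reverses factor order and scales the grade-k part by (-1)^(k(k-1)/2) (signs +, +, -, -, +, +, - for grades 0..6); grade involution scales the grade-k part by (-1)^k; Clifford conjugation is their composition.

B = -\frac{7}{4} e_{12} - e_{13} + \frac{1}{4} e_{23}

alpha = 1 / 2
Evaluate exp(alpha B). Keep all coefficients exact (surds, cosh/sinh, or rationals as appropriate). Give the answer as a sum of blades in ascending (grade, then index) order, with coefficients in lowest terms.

B^2 term by term: the squares give (-\frac{7}{4})^2*(e_{12})^2 + (-1)^2*(e_{13})^2 + (\frac{1}{4})^2*(e_{23})^2 = \frac{49}{16}*(+1) + 1*(+1) + \frac{1}{16}*(-1) = 4 (each basis 2-blade squares to minus the product of its generators' squares); cross terms between blades sharing an index anticommute and cancel. So B^2 = 4.
B^2 = 4 — B^2 > 0, so the exponential closes hyperbolically: l = 2, alpha*l = 1, so exp(alpha B) = cosh(1) + (sinh(1)/2)*B = \cosh{\left(1 \right)} + (\frac{\sinh{\left(1 \right)}}{2})*B.
Answer: \cosh{\left(1 \right)} - \frac{7 \sinh{\left(1 \right)}}{8} e_{12} - \frac{\sinh{\left(1 \right)}}{2} e_{13} + \frac{\sinh{\left(1 \right)}}{8} e_{23}


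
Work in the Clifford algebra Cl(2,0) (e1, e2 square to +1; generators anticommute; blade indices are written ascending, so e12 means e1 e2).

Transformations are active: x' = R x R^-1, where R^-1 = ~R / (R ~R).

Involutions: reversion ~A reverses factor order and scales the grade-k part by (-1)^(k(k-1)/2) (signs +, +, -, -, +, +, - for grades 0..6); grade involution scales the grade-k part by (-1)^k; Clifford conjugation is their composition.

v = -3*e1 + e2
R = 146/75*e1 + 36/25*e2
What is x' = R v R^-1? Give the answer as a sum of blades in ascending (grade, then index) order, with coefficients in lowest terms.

~R = 146/75*e1 + 36/25*e2, and R ~R = 6596/1125, so R^-1 = ~R / (6596/1125).
R v = -22/5 + 94/15*e12
Answer: 129/1649*e1 - 5213/1649*e2


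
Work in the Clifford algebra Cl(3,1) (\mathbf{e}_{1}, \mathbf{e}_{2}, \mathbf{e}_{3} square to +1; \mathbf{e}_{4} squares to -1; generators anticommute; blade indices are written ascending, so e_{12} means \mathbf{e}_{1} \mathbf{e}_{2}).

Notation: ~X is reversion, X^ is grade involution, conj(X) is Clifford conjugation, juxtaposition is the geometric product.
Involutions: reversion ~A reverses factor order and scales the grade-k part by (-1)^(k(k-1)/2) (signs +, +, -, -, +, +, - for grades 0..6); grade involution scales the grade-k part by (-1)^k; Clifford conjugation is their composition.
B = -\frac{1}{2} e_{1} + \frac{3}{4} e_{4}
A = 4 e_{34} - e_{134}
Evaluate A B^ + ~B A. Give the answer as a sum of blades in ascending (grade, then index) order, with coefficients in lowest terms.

first term: 3 e_{3} - \frac{3}{4} e_{13} - \frac{1}{2} e_{34} + 2 e_{134}
second term: 3 e_{3} + \frac{3}{4} e_{13} + \frac{1}{2} e_{34} - 2 e_{134}
Answer: 6 e_{3}


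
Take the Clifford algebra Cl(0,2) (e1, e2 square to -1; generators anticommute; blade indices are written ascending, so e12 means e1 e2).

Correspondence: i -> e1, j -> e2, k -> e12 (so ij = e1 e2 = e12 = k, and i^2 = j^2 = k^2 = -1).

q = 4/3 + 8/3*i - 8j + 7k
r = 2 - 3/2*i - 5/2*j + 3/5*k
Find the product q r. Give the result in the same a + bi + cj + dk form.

In blades: q = 4/3 + 8/3*e1 - 8*e2 + 7*e12, r = 2 - 3/2*e1 - 5/2*e2 + 3/5*e12.
Distribute q over r term by term (generator squares from the signature, products reordered to ascending indices): (4/3)*r = 8/3 - 2*e1 - 10/3*e2 + 4/5*e12; (8/3*e1)*r = 4 + 16/3*e1 - 8/5*e2 - 20/3*e12; (-8*e2)*r = -20 - 24/5*e1 - 16*e2 - 12*e12; (7*e12)*r = -21/5 + 35/2*e1 - 21/2*e2 + 14*e12.
Sum: -263/15 + 481/30*e1 - 943/30*e2 - 58/15*e12; translating back through the correspondence:
Answer: -263/15 + 481/30*i - 943/30*j - 58/15*k


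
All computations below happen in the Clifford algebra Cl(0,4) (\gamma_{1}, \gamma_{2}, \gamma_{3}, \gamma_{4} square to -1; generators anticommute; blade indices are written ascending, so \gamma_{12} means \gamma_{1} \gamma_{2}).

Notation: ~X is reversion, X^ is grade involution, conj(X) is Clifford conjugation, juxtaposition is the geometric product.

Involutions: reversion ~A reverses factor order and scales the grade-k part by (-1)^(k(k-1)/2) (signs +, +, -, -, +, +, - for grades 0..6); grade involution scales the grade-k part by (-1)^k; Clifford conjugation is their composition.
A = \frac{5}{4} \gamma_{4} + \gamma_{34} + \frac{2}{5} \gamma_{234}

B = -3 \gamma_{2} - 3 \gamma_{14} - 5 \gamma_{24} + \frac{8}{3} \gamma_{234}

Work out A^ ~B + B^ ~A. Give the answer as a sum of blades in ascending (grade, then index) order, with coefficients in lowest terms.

first term: \frac{16}{15} - \frac{15}{4} \gamma_{1} - \frac{43}{12} \gamma_{2} - 2 \gamma_{3} - 3 \gamma_{13} - \frac{25}{3} \gamma_{23} - \frac{15}{4} \gamma_{24} - \frac{6}{5} \gamma_{34} - \frac{6}{5} \gamma_{123} - 3 \gamma_{234}
second term: \frac{16}{15} + \frac{15}{4} \gamma_{1} + \frac{43}{12} \gamma_{2} + 2 \gamma_{3} + 3 \gamma_{13} + \frac{25}{3} \gamma_{23} + \frac{15}{4} \gamma_{24} + \frac{6}{5} \gamma_{34} - \frac{6}{5} \gamma_{123} - 3 \gamma_{234}
Answer: \frac{32}{15} - \frac{12}{5} \gamma_{123} - 6 \gamma_{234}


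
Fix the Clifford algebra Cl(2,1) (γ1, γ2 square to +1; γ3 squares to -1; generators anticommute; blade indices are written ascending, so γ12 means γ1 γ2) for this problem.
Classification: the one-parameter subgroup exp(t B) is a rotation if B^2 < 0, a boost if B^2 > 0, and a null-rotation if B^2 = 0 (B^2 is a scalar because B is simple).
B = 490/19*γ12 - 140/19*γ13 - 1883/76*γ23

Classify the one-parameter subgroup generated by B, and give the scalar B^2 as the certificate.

B^2 term by term: the squares give (490/19)^2*(γ12)^2 + (-140/19)^2*(γ13)^2 + (-1883/76)^2*(γ23)^2 = 240100/361*(-1) + 19600/361*(+1) + 3545689/5776*(+1) = 49/16 (each basis 2-blade squares to minus the product of its generators' squares); cross terms between blades sharing an index anticommute and cancel. So B^2 = 49/16.
Answer: boost, certificate B^2 = 49/16. No conjugation can change B^2 = 49/16; the sign gives the class.


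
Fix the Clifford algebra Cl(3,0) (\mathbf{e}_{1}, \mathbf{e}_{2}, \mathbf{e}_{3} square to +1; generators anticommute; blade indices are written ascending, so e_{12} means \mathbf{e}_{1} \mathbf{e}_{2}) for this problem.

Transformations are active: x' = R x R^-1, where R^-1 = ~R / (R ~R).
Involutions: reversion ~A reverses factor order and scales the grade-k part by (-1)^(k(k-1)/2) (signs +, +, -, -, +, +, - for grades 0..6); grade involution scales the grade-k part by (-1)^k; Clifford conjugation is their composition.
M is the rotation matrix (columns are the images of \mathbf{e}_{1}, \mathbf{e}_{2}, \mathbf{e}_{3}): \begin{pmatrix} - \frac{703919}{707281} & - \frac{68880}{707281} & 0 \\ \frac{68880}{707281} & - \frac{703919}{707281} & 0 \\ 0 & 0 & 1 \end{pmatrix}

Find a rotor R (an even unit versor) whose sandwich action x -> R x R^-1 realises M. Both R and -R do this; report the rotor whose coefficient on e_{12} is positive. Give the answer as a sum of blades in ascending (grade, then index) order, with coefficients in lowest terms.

Method: write R = a + b12*e_{12} + b13*e_{13} + b23*e_{23} with a^2 + b12^2 + b13^2 + b23^2 = 1 (so R^-1 = ~R). Expanding the columns R e_j ~R gives tr M = 4a^2 - 1 and, from the antisymmetric part, M21 - M12 = -4a*b12, M13 - M31 = 4a*b13, M32 - M23 = -4a*b23.
Here tr M = -\frac{700557}{707281}, so a^2 = (1 + tr M)/4 = \frac{1681}{707281} and a = ±\frac{41}{841}. Taking a = \frac{41}{841}: M21 - M12 = \frac{137760}{707281}, M13 - M31 = 0, M32 - M23 = 0, giving b12 = -\frac{840}{841}, b13 = 0, b23 = 0, i.e. R = \frac{41}{841} - \frac{840}{841} e_{12}.
Its e_{12} coefficient is negative, so report the other preimage -R.
Answer: -\frac{41}{841} + \frac{840}{841} e_{12}. Uniqueness: Spin(3) -> SO(3) maps R and -R to the same rotation of trace -\frac{700557}{707281}; fixing the sign of the e_{12} coefficient removes the ambiguity.


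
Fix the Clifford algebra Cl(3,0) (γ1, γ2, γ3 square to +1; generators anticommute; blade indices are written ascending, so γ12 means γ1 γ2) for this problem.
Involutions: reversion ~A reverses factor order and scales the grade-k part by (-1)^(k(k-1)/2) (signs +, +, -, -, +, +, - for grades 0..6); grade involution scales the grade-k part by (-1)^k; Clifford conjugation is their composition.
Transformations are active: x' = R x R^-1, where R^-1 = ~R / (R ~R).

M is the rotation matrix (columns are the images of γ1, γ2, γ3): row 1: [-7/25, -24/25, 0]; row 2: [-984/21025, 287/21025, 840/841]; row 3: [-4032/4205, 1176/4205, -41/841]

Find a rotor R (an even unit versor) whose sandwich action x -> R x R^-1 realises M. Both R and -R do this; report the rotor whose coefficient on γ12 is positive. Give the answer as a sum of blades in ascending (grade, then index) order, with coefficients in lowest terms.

Method: write R = a + b12*γ12 + b13*γ13 + b23*γ23 with a^2 + b12^2 + b13^2 + b23^2 = 1 (so R^-1 = ~R). Expanding the columns R e_j ~R gives tr M = 4a^2 - 1 and, from the antisymmetric part, M21 - M12 = -4a*b12, M13 - M31 = 4a*b13, M32 - M23 = -4a*b23.
Here tr M = -265/841, so a^2 = (1 + tr M)/4 = 144/841 and a = ±12/29. Taking a = 12/29: M21 - M12 = 768/841, M13 - M31 = 4032/4205, M32 - M23 = -3024/4205, giving b12 = -16/29, b13 = 84/145, b23 = 63/145, i.e. R = 12/29 - 16/29*γ12 + 84/145*γ13 + 63/145*γ23.
Its γ12 coefficient is negative, so report the other preimage -R.
Answer: -12/29 + 16/29*γ12 - 84/145*γ13 - 63/145*γ23. Sheet selection: the two-to-one cover makes ±R indistinguishable at the matrix level (trace -265/841), so uniqueness comes from the required sign on γ12.


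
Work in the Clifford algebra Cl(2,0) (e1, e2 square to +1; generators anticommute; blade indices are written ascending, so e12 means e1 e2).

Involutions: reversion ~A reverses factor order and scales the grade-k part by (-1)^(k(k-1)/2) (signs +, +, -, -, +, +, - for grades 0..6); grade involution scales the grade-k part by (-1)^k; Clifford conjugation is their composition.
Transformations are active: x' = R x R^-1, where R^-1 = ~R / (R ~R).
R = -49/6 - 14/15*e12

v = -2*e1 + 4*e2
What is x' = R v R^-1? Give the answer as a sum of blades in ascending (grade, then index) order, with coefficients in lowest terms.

~R = -49/6 + 14/15*e12, and R ~R = 60809/900, so R^-1 = ~R / (60809/900).
R v = 63/5*e1 - 518/15*e2
Answer: -1298/1241*e1 + 5396/1241*e2


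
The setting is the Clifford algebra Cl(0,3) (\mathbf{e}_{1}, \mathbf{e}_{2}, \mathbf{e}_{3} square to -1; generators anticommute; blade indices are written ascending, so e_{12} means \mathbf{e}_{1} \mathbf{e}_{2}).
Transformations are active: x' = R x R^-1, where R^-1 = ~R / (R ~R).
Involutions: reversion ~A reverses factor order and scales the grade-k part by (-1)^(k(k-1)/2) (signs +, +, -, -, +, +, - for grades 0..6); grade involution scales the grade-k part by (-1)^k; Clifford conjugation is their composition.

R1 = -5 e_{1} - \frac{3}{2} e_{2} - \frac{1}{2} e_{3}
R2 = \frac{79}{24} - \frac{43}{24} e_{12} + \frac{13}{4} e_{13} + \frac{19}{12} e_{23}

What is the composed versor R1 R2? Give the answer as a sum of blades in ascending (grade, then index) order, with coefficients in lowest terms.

Distribute over the terms of R1 (each basis-blade product reordered to ascending indices, repeated generators contracted through their squares):
(-5 e_{1}) R2 = -\frac{395}{24} e_{1} - \frac{215}{24} e_{2} + \frac{65}{4} e_{3} - \frac{95}{12} e_{123}
(-\frac{3}{2} e_{2}) R2 = \frac{43}{16} e_{1} - \frac{79}{16} e_{2} + \frac{19}{8} e_{3} + \frac{39}{8} e_{123}
(-\frac{1}{2} e_{3}) R2 = -\frac{13}{8} e_{1} - \frac{19}{24} e_{2} - \frac{79}{48} e_{3} + \frac{43}{48} e_{123}
Summing the partial products and collecting blades:
Answer: -\frac{739}{48} e_{1} - \frac{235}{16} e_{2} + \frac{815}{48} e_{3} - \frac{103}{48} e_{123}


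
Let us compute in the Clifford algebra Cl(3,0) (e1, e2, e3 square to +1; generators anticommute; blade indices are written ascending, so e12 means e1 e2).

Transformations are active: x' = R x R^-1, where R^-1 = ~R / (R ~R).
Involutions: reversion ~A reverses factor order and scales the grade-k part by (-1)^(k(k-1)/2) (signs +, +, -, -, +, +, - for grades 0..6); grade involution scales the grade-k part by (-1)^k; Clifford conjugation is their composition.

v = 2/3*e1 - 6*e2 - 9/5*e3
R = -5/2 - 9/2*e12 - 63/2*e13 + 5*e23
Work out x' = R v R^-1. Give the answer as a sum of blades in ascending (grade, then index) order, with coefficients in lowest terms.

~R = -5/2 + 9/2*e12 + 63/2*e13 - 5*e23, and R ~R = 4175/4, so R^-1 = ~R / (4175/4).
R v = 2461/30*e1 + 9*e2 + 111/2*e3 - 5327/30*e123
Answer: -6916/2505*e1 - 99384/20875*e2 + 63987/20875*e3


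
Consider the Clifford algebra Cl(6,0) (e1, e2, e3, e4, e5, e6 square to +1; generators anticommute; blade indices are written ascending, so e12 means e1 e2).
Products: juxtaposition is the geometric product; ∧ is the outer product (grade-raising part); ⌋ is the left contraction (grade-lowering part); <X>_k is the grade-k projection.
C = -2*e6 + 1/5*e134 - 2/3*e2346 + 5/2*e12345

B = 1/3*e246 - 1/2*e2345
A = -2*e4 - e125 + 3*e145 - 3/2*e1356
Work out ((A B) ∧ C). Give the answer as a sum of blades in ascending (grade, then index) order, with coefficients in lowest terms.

step 1: 2/3*e26 + 3/2*e123 - 1/2*e134 + e235 + 3/4*e1246 - e1256 - 1/3*e1456 + 1/2*e12345
step 2: -3*e1236 + e1346 - 2*e2356 + 2/15*e12346 - e123456
Answer: -3*e1236 + e1346 - 2*e2356 + 2/15*e12346 - e123456


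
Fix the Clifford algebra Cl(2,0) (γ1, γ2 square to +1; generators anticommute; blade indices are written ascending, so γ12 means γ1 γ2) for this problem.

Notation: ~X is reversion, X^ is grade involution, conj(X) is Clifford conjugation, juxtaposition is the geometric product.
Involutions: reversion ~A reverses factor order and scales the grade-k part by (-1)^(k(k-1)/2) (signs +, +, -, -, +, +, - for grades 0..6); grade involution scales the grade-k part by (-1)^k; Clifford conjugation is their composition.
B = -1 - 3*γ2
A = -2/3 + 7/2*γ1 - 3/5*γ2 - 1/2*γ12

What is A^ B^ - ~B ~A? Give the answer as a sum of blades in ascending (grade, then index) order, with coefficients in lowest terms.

first term: 37/15 + 2*γ1 - 13/5*γ2 - 10*γ12
second term: 37/15 - 2*γ1 + 13/5*γ2 + 10*γ12
Answer: 4*γ1 - 26/5*γ2 - 20*γ12


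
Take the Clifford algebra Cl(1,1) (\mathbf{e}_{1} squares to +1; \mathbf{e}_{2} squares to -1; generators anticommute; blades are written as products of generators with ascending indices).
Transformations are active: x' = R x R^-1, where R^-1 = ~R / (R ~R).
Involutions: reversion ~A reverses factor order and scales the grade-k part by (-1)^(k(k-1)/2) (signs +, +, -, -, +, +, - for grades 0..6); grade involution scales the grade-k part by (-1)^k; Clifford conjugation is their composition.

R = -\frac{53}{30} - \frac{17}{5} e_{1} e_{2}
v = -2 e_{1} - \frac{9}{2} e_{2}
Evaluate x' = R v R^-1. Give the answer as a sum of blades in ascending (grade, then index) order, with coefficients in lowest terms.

~R = -\frac{53}{30} + \frac{17}{5} e_{1} e_{2}, and R ~R = -\frac{1519}{180}, so R^-1 = ~R / (-\frac{1519}{180}).
R v = -\frac{353}{30} e_{1} + \frac{23}{20} e_{2}
Answer: -\frac{22228}{7595} e_{1} + \frac{75669}{15190} e_{2}


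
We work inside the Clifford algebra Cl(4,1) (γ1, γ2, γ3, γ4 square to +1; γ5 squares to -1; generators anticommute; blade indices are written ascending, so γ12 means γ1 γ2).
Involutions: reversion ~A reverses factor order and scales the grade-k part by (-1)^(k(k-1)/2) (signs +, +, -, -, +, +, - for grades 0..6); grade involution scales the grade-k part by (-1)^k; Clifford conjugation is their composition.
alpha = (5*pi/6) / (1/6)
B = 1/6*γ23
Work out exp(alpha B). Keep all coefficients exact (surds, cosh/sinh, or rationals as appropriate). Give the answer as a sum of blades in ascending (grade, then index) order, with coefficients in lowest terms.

B^2 = (1/6)^2*(γ23)^2 = 1/36*(-1) = -1/36 (a basis 2-blade squares to minus the product of its generators' squares).
B^2 = -1/36 — the series telescopes trigonometrically here: l = 1/6, alpha*l = 5*pi/6, so exp(alpha B) = cos(5*pi/6) + (sin(5*pi/6)/(1/6))*B = -sqrt(3)/2 + (3)*B.
Answer: -sqrt(3)/2 + 1/2*γ23


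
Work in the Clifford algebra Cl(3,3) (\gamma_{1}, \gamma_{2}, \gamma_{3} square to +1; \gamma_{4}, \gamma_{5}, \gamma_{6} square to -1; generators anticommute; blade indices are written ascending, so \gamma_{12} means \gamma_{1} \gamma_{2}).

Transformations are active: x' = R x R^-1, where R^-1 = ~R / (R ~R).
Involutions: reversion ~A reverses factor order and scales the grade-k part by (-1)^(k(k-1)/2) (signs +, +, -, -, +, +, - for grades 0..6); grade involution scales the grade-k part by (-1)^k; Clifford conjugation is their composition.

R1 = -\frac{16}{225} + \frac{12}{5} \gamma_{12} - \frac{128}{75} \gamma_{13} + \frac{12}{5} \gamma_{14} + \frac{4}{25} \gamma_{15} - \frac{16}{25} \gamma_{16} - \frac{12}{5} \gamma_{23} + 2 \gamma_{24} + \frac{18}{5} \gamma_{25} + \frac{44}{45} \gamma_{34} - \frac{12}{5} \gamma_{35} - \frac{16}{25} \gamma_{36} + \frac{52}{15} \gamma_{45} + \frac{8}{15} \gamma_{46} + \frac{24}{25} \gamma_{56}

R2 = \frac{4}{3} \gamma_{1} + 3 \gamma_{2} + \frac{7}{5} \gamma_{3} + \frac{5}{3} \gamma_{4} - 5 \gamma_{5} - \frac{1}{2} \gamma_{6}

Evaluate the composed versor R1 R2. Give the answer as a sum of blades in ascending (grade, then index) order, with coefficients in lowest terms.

Distribute over the terms of R2 (each basis-blade product reordered to ascending indices, repeated generators contracted through their squares):
R1 (\frac{4}{3} \gamma_{1}) = -\frac{64}{675} \gamma_{1} - \frac{16}{5} \gamma_{2} + \frac{512}{225} \gamma_{3} - \frac{16}{5} \gamma_{4} - \frac{16}{75} \gamma_{5} + \frac{64}{75} \gamma_{6} - \frac{16}{5} \gamma_{123} + \frac{8}{3} \gamma_{124} + \frac{24}{5} \gamma_{125} + \frac{176}{135} \gamma_{134} - \frac{16}{5} \gamma_{135} - \frac{64}{75} \gamma_{136} + \frac{208}{45} \gamma_{145} + \frac{32}{45} \gamma_{146} + \frac{32}{25} \gamma_{156}
R1 (3 \gamma_{2}) = \frac{36}{5} \gamma_{1} - \frac{16}{75} \gamma_{2} + \frac{36}{5} \gamma_{3} - 6 \gamma_{4} - \frac{54}{5} \gamma_{5} + \frac{128}{25} \gamma_{123} - \frac{36}{5} \gamma_{124} - \frac{12}{25} \gamma_{125} + \frac{48}{25} \gamma_{126} + \frac{44}{15} \gamma_{234} - \frac{36}{5} \gamma_{235} - \frac{48}{25} \gamma_{236} + \frac{52}{5} \gamma_{245} + \frac{8}{5} \gamma_{246} + \frac{72}{25} \gamma_{256}
R1 (\frac{7}{5} \gamma_{3}) = -\frac{896}{375} \gamma_{1} - \frac{84}{25} \gamma_{2} - \frac{112}{1125} \gamma_{3} - \frac{308}{225} \gamma_{4} + \frac{84}{25} \gamma_{5} + \frac{112}{125} \gamma_{6} + \frac{84}{25} \gamma_{123} - \frac{84}{25} \gamma_{134} - \frac{28}{125} \gamma_{135} + \frac{112}{125} \gamma_{136} - \frac{14}{5} \gamma_{234} - \frac{126}{25} \gamma_{235} + \frac{364}{75} \gamma_{345} + \frac{56}{75} \gamma_{346} + \frac{168}{125} \gamma_{356}
R1 (\frac{5}{3} \gamma_{4}) = -4 \gamma_{1} - \frac{10}{3} \gamma_{2} - \frac{44}{27} \gamma_{3} - \frac{16}{135} \gamma_{4} + \frac{52}{9} \gamma_{5} + \frac{8}{9} \gamma_{6} + 4 \gamma_{124} - \frac{128}{45} \gamma_{134} - \frac{4}{15} \gamma_{145} + \frac{16}{15} \gamma_{146} - 4 \gamma_{234} - 6 \gamma_{245} + 4 \gamma_{345} + \frac{16}{15} \gamma_{346} + \frac{8}{5} \gamma_{456}
R1 (-5 \gamma_{5}) = \frac{4}{5} \gamma_{1} + 18 \gamma_{2} - 12 \gamma_{3} + \frac{52}{3} \gamma_{4} + \frac{16}{45} \gamma_{5} - \frac{24}{5} \gamma_{6} - 12 \gamma_{125} + \frac{128}{15} \gamma_{135} - 12 \gamma_{145} - \frac{16}{5} \gamma_{156} + 12 \gamma_{235} - 10 \gamma_{245} - \frac{44}{9} \gamma_{345} - \frac{16}{5} \gamma_{356} + \frac{8}{3} \gamma_{456}
R1 (-\frac{1}{2} \gamma_{6}) = -\frac{8}{25} \gamma_{1} - \frac{8}{25} \gamma_{3} + \frac{4}{15} \gamma_{4} + \frac{12}{25} \gamma_{5} + \frac{8}{225} \gamma_{6} - \frac{6}{5} \gamma_{126} + \frac{64}{75} \gamma_{136} - \frac{6}{5} \gamma_{146} - \frac{2}{25} \gamma_{156} + \frac{6}{5} \gamma_{236} - \gamma_{246} - \frac{9}{5} \gamma_{256} - \frac{22}{45} \gamma_{346} + \frac{6}{5} \gamma_{356} - \frac{26}{15} \gamma_{456}
Summing the partial products and collecting blades:
Answer: \frac{4036}{3375} \gamma_{1} + \frac{592}{75} \gamma_{2} - \frac{15436}{3375} \gamma_{3} + \frac{4666}{675} \gamma_{4} - \frac{26}{25} \gamma_{5} - \frac{2392}{1125} \gamma_{6} + \frac{132}{25} \gamma_{123} - \frac{8}{15} \gamma_{124} - \frac{192}{25} \gamma_{125} + \frac{18}{25} \gamma_{126} - \frac{3308}{675} \gamma_{134} + \frac{1916}{375} \gamma_{135} + \frac{112}{125} \gamma_{136} - \frac{344}{45} \gamma_{145} + \frac{26}{45} \gamma_{146} - 2 \gamma_{156} - \frac{58}{15} \gamma_{234} - \frac{6}{25} \gamma_{235} - \frac{18}{25} \gamma_{236} - \frac{28}{5} \gamma_{245} + \frac{3}{5} \gamma_{246} + \frac{27}{25} \gamma_{256} + \frac{892}{225} \gamma_{345} + \frac{298}{225} \gamma_{346} - \frac{82}{125} \gamma_{356} + \frac{38}{15} \gamma_{456}


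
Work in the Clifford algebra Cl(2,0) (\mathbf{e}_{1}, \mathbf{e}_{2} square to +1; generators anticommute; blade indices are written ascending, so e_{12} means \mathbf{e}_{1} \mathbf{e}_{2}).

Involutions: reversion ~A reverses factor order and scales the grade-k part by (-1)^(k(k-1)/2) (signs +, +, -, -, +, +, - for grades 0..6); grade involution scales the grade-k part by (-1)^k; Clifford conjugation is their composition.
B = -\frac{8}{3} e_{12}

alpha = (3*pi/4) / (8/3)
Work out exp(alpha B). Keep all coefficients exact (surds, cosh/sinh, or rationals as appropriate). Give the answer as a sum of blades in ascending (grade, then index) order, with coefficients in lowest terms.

B^2 = (-\frac{8}{3})^2*(e_{12})^2 = \frac{64}{9}*(-1) = -\frac{64}{9} (a basis 2-blade squares to minus the product of its generators' squares).
B^2 = -\frac{64}{9} — the negative square puts this in the circular regime; l = \frac{8}{3}, alpha*l = \frac{3 \pi}{4}, so exp(alpha B) = cos(\frac{3 \pi}{4}) + (sin(\frac{3 \pi}{4})/(\frac{8}{3}))*B = - \frac{\sqrt{2}}{2} + (\frac{3 \sqrt{2}}{16})*B.
Answer: - \frac{\sqrt{2}}{2} - \frac{\sqrt{2}}{2} e_{12}


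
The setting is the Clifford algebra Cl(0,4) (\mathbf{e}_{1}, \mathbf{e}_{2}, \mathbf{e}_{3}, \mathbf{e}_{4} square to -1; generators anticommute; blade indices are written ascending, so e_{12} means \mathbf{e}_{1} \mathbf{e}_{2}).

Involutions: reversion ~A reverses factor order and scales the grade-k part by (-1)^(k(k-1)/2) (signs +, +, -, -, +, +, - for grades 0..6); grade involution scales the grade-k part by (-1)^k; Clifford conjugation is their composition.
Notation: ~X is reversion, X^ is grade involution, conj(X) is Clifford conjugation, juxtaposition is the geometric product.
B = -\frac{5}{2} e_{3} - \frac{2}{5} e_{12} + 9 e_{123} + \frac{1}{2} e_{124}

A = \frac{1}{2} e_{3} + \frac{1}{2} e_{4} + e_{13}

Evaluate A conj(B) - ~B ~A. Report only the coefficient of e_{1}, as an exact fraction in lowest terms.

first term: -\frac{5}{4} - \frac{5}{2} e_{1} + 9 e_{2} - \frac{19}{4} e_{12} - \frac{2}{5} e_{23} - \frac{5}{4} e_{34} + \frac{1}{5} e_{123} + \frac{1}{5} e_{124} - \frac{1}{2} e_{234} - \frac{17}{4} e_{1234}
second term: \frac{5}{4} + \frac{5}{2} e_{1} + 9 e_{2} + \frac{19}{4} e_{12} - \frac{2}{5} e_{23} - \frac{5}{4} e_{34} + \frac{1}{5} e_{123} + \frac{1}{5} e_{124} + \frac{1}{2} e_{234} - \frac{17}{4} e_{1234}
Answer: -5


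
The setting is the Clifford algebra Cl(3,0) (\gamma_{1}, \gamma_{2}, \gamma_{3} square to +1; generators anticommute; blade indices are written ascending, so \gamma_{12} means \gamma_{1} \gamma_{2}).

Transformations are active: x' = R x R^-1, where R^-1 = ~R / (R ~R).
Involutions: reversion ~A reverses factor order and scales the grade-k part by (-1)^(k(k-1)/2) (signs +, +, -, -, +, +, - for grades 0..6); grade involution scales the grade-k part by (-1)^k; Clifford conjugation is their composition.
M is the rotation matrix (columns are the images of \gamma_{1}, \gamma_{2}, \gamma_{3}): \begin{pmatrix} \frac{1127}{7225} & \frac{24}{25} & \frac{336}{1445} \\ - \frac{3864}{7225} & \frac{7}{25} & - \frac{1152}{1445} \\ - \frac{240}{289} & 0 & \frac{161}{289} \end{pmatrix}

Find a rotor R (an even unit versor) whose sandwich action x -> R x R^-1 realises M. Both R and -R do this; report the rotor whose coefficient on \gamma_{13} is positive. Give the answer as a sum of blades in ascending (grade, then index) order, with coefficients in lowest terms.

Method: write R = a + b12*\gamma_{12} + b13*\gamma_{13} + b23*\gamma_{23} with a^2 + b12^2 + b13^2 + b23^2 = 1 (so R^-1 = ~R). Expanding the columns R e_j ~R gives tr M = 4a^2 - 1 and, from the antisymmetric part, M21 - M12 = -4a*b12, M13 - M31 = 4a*b13, M32 - M23 = -4a*b23.
Here tr M = \frac{287}{289}, so a^2 = (1 + tr M)/4 = \frac{144}{289} and a = ±\frac{12}{17}. Taking a = \frac{12}{17}: M21 - M12 = -\frac{432}{289}, M13 - M31 = \frac{1536}{1445}, M32 - M23 = \frac{1152}{1445}, giving b12 = \frac{9}{17}, b13 = \frac{32}{85}, b23 = -\frac{24}{85}, i.e. R = \frac{12}{17} + \frac{9}{17} \gamma_{12} + \frac{32}{85} \gamma_{13} - \frac{24}{85} \gamma_{23}.
Its \gamma_{13} coefficient is already positive.
Answer: \frac{12}{17} + \frac{9}{17} \gamma_{12} + \frac{32}{85} \gamma_{13} - \frac{24}{85} \gamma_{23}. Key observation: the double cover Spin(3) -> SO(3) sends R and -R to the same matrix (trace \frac{287}{289} here), so the stated sign of the \gamma_{13} coefficient is what selects one sheet.


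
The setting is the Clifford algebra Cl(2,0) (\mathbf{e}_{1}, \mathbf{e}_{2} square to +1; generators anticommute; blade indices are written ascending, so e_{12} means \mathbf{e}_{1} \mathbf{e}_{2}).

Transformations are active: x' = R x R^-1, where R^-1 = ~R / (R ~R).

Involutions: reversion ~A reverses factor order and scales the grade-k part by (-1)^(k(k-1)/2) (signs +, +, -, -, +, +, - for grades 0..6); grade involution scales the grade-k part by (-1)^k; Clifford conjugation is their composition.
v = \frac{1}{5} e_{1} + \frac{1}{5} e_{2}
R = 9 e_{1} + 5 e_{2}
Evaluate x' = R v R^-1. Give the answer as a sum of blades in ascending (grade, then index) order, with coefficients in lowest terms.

~R = 9 e_{1} + 5 e_{2}, and R ~R = 106, so R^-1 = ~R / (106).
R v = \frac{14}{5} + \frac{4}{5} e_{12}
Answer: \frac{73}{265} e_{1} + \frac{17}{265} e_{2}


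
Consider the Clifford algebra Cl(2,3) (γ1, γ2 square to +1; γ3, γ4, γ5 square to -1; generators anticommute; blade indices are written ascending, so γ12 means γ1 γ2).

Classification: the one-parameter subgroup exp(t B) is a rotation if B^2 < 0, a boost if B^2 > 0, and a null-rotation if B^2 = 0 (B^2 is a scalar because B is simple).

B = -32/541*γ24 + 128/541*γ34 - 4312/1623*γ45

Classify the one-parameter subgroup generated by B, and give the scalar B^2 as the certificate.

B^2 term by term: the squares give (-32/541)^2*(γ24)^2 + (128/541)^2*(γ34)^2 + (-4312/1623)^2*(γ45)^2 = 1024/292681*(+1) + 16384/292681*(-1) + 18593344/2634129*(-1) = -64/9 (each basis 2-blade squares to minus the product of its generators' squares); cross terms between blades sharing an index anticommute and cancel. So B^2 = -64/9.
Answer: rotation, certificate B^2 = -64/9. Key observation: B^2 = -64/9 is a conjugation invariant, so its sign decides the class regardless of the surface form of B.


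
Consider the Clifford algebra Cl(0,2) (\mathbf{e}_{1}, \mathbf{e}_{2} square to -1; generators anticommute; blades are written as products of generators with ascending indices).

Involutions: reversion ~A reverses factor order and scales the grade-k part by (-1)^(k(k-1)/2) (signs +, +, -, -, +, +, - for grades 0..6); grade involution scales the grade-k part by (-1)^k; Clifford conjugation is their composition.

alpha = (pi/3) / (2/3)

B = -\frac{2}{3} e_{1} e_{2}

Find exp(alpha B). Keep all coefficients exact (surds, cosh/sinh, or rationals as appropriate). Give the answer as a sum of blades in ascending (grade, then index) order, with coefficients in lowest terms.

B^2 = (-\frac{2}{3})^2*(e_{1} e_{2})^2 = \frac{4}{9}*(-1) = -\frac{4}{9} (a basis 2-blade squares to minus the product of its generators' squares).
B^2 = -\frac{4}{9} — the series telescopes trigonometrically here: l = \frac{2}{3}, alpha*l = \frac{\pi}{3}, so exp(alpha B) = cos(\frac{\pi}{3}) + (sin(\frac{\pi}{3})/(\frac{2}{3}))*B = \frac{1}{2} + (\frac{3 \sqrt{3}}{4})*B.
Answer: \frac{1}{2} - \frac{\sqrt{3}}{2} e_{1} e_{2}


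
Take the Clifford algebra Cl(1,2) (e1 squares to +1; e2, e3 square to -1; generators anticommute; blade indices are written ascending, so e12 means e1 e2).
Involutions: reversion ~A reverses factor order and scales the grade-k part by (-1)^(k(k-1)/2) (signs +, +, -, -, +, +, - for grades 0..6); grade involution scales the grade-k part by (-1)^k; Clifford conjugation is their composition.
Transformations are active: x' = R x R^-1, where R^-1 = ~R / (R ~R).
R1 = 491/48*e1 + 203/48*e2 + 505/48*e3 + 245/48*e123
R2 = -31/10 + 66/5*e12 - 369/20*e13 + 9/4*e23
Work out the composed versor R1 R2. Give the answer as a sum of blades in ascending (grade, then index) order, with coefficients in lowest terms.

Distribute over the terms of R1 (each basis-blade product reordered to ascending indices, repeated generators contracted through their squares):
(491/48*e1) R2 = -15221/480*e1 + 5401/40*e2 - 60393/320*e3 + 1473/64*e123
(203/48*e2) R2 = 2233/40*e1 - 6293/480*e2 - 609/64*e3 + 24969/320*e123
(505/48*e3) R2 = -12423/64*e1 + 1515/64*e2 - 3131/96*e3 + 1111/8*e123
(245/48*e123) R2 = -735/64*e1 + 6027/64*e2 + 539/8*e3 - 1519/96*e123
Summing the partial products and collecting blades:
Answer: -8711/48*e1 + 28771/120*e2 - 9809/60*e3 + 53783/240*e123


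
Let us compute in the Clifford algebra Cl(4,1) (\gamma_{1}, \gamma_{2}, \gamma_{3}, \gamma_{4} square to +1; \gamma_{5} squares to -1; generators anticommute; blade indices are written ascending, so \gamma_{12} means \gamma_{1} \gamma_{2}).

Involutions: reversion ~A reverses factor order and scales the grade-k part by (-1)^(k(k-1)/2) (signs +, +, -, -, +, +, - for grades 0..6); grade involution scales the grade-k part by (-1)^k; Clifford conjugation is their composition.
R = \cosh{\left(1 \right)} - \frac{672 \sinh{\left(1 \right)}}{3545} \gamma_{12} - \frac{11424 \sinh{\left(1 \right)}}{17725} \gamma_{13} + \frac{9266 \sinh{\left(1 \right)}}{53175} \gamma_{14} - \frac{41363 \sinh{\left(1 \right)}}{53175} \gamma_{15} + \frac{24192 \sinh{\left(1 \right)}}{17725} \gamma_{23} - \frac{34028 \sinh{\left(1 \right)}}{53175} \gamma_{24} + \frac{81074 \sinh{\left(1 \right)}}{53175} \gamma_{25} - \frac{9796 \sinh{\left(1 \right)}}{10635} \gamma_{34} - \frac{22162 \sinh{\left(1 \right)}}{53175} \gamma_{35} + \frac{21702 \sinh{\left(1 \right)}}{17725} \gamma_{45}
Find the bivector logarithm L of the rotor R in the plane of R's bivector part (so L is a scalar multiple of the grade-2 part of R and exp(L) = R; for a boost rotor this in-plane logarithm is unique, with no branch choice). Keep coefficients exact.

The scalar part of R is \cosh{\left(1 \right)}, which determines |rapidity| via cosh; the sign lives in the bivector part, and pairing them (bivector part over sinh of the rapidity = the plane) gives the unique in-plane L = rapidity * plane.
Concretely: cosh(rapidity) = \cosh{\left(1 \right)} gives rapidity = ±1, and since rapidity/sinh(rapidity) is even the sign is immaterial: L = (rapidity/sinh(rapidity)) * <R>_2 = (\frac{1}{\sinh{\left(1 \right)}}) * <R>_2.
Answer: - \frac{672}{3545} \gamma_{12} - \frac{11424}{17725} \gamma_{13} + \frac{9266}{53175} \gamma_{14} - \frac{41363}{53175} \gamma_{15} + \frac{24192}{17725} \gamma_{23} - \frac{34028}{53175} \gamma_{24} + \frac{81074}{53175} \gamma_{25} - \frac{9796}{10635} \gamma_{34} - \frac{22162}{53175} \gamma_{35} + \frac{21702}{17725} \gamma_{45}
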